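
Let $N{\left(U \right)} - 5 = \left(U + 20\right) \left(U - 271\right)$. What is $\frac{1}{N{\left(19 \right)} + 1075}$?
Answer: $- \frac{1}{8748} \approx -0.00011431$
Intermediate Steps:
$N{\left(U \right)} = 5 + \left(-271 + U\right) \left(20 + U\right)$ ($N{\left(U \right)} = 5 + \left(U + 20\right) \left(U - 271\right) = 5 + \left(20 + U\right) \left(-271 + U\right) = 5 + \left(-271 + U\right) \left(20 + U\right)$)
$\frac{1}{N{\left(19 \right)} + 1075} = \frac{1}{\left(-5415 + 19^{2} - 4769\right) + 1075} = \frac{1}{\left(-5415 + 361 - 4769\right) + 1075} = \frac{1}{-9823 + 1075} = \frac{1}{-8748} = - \frac{1}{8748}$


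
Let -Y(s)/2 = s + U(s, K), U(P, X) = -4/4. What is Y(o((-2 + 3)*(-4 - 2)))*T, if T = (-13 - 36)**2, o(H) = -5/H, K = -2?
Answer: 2401/3 ≈ 800.33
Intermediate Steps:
U(P, X) = -1 (U(P, X) = -4*1/4 = -1)
Y(s) = 2 - 2*s (Y(s) = -2*(s - 1) = -2*(-1 + s) = 2 - 2*s)
T = 2401 (T = (-49)**2 = 2401)
Y(o((-2 + 3)*(-4 - 2)))*T = (2 - (-10)/((-2 + 3)*(-4 - 2)))*2401 = (2 - (-10)/(1*(-6)))*2401 = (2 - (-10)/(-6))*2401 = (2 - (-10)*(-1)/6)*2401 = (2 - 2*5/6)*2401 = (2 - 5/3)*2401 = (1/3)*2401 = 2401/3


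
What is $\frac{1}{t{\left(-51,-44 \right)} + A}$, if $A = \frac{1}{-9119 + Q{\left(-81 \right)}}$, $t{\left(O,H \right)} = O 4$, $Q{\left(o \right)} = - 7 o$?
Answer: $- \frac{8552}{1744609} \approx -0.004902$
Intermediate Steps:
$t{\left(O,H \right)} = 4 O$
$A = - \frac{1}{8552}$ ($A = \frac{1}{-9119 - -567} = \frac{1}{-9119 + 567} = \frac{1}{-8552} = - \frac{1}{8552} \approx -0.00011693$)
$\frac{1}{t{\left(-51,-44 \right)} + A} = \frac{1}{4 \left(-51\right) - \frac{1}{8552}} = \frac{1}{-204 - \frac{1}{8552}} = \frac{1}{- \frac{1744609}{8552}} = - \frac{8552}{1744609}$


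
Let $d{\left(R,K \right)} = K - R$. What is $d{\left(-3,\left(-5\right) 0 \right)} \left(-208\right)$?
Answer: $-624$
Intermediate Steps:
$d{\left(-3,\left(-5\right) 0 \right)} \left(-208\right) = \left(\left(-5\right) 0 - -3\right) \left(-208\right) = \left(0 + 3\right) \left(-208\right) = 3 \left(-208\right) = -624$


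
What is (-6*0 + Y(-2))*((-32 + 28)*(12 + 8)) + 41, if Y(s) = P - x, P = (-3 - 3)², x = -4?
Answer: -3159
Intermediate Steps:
P = 36 (P = (-6)² = 36)
Y(s) = 40 (Y(s) = 36 - 1*(-4) = 36 + 4 = 40)
(-6*0 + Y(-2))*((-32 + 28)*(12 + 8)) + 41 = (-6*0 + 40)*((-32 + 28)*(12 + 8)) + 41 = (0 + 40)*(-4*20) + 41 = 40*(-80) + 41 = -3200 + 41 = -3159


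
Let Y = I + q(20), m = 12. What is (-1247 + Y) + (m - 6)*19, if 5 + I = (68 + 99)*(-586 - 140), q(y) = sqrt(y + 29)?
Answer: -122373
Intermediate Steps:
q(y) = sqrt(29 + y)
I = -121247 (I = -5 + (68 + 99)*(-586 - 140) = -5 + 167*(-726) = -5 - 121242 = -121247)
Y = -121240 (Y = -121247 + sqrt(29 + 20) = -121247 + sqrt(49) = -121247 + 7 = -121240)
(-1247 + Y) + (m - 6)*19 = (-1247 - 121240) + (12 - 6)*19 = -122487 + 6*19 = -122487 + 114 = -122373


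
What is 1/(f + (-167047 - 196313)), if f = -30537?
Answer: -1/393897 ≈ -2.5387e-6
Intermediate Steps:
1/(f + (-167047 - 196313)) = 1/(-30537 + (-167047 - 196313)) = 1/(-30537 - 363360) = 1/(-393897) = -1/393897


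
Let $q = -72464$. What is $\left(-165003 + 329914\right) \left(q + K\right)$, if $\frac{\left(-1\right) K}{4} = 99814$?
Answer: $-77791816920$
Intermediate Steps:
$K = -399256$ ($K = \left(-4\right) 99814 = -399256$)
$\left(-165003 + 329914\right) \left(q + K\right) = \left(-165003 + 329914\right) \left(-72464 - 399256\right) = 164911 \left(-471720\right) = -77791816920$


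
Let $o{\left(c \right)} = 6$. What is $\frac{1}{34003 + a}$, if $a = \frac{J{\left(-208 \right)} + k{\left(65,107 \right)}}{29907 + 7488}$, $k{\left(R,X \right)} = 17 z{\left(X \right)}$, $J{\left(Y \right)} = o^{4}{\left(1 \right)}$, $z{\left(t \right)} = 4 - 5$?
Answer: $\frac{37395}{1271543464} \approx 2.9409 \cdot 10^{-5}$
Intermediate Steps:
$z{\left(t \right)} = -1$
$J{\left(Y \right)} = 1296$ ($J{\left(Y \right)} = 6^{4} = 1296$)
$k{\left(R,X \right)} = -17$ ($k{\left(R,X \right)} = 17 \left(-1\right) = -17$)
$a = \frac{1279}{37395}$ ($a = \frac{1296 - 17}{29907 + 7488} = \frac{1279}{37395} \approx 0.034202$)
$\frac{1}{34003 + a} = \frac{1}{34003 + \frac{1279}{37395}} = \frac{1}{\frac{1271543464}{37395}} = \frac{37395}{1271543464}$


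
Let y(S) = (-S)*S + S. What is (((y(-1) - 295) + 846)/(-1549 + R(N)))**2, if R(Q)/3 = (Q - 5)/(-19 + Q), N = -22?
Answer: 506655081/4023111184 ≈ 0.12594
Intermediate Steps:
R(Q) = 3*(-5 + Q)/(-19 + Q) (R(Q) = 3*((Q - 5)/(-19 + Q)) = 3*((-5 + Q)/(-19 + Q)) = 3*(-5 + Q)/(-19 + Q))
y(S) = S - S**2 (y(S) = -S**2 + S = S - S**2)
(((y(-1) - 295) + 846)/(-1549 + R(N)))**2 = (((-(1 - 1*(-1)) - 295) + 846)/(-1549 + 3*(-5 - 22)/(-19 - 22)))**2 = (((-(1 + 1) - 295) + 846)/(-1549 + 3*(-27)/(-41)))**2 = (((-1*2 - 295) + 846)/(-1549 + 3*(-1/41)*(-27)))**2 = (((-2 - 295) + 846)/(-1549 + 81/41))**2 = ((-297 + 846)/(-63428/41))**2 = (549*(-41/63428))**2 = (-22509/63428)**2 = 506655081/4023111184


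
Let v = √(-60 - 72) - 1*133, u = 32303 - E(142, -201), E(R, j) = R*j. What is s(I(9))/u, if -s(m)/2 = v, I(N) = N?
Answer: 266/60845 - 4*I*√33/60845 ≈ 0.0043718 - 0.00037765*I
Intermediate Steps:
u = 60845 (u = 32303 - 142*(-201) = 32303 - 1*(-28542) = 32303 + 28542 = 60845)
v = -133 + 2*I*√33 (v = √(-132) - 133 = 2*I*√33 - 133 = -133 + 2*I*√33 ≈ -133.0 + 11.489*I)
s(m) = 266 - 4*I*√33 (s(m) = -2*(-133 + 2*I*√33) = 266 - 4*I*√33)
s(I(9))/u = (266 - 4*I*√33)/60845 = (266 - 4*I*√33)*(1/60845) = 266/60845 - 4*I*√33/60845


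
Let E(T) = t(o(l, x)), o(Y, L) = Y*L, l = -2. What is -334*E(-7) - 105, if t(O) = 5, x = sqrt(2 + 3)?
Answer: -1775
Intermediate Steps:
x = sqrt(5) ≈ 2.2361
o(Y, L) = L*Y
E(T) = 5
-334*E(-7) - 105 = -334*5 - 105 = -1670 - 105 = -1775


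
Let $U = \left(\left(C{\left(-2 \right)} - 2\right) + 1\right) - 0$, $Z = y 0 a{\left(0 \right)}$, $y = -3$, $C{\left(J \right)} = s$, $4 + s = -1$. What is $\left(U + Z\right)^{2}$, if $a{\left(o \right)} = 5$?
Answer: $36$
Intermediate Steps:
$s = -5$ ($s = -4 - 1 = -5$)
$C{\left(J \right)} = -5$
$Z = 0$ ($Z = \left(-3\right) 0 \cdot 5 = 0 \cdot 5 = 0$)
$U = -6$ ($U = \left(\left(-5 - 2\right) + 1\right) - 0 = \left(-7 + 1\right) + 0 = -6 + 0 = -6$)
$\left(U + Z\right)^{2} = \left(-6 + 0\right)^{2} = \left(-6\right)^{2} = 36$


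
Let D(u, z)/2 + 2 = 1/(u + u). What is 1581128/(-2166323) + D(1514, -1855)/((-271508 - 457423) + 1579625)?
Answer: -2036428056773413/2790117258937268 ≈ -0.72987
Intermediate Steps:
D(u, z) = -4 + 1/u (D(u, z) = -4 + 2/(u + u) = -4 + 2/((2*u)) = -4 + 2*(1/(2*u)) = -4 + 1/u)
1581128/(-2166323) + D(1514, -1855)/((-271508 - 457423) + 1579625) = 1581128/(-2166323) + (-4 + 1/1514)/((-271508 - 457423) + 1579625) = 1581128*(-1/2166323) + (-4 + 1/1514)/(-728931 + 1579625) = -1581128/2166323 - 6055/1514/850694 = -1581128/2166323 - 6055/1514*1/850694 = -1581128/2166323 - 6055/1287950716 = -2036428056773413/2790117258937268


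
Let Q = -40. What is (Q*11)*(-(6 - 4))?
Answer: 880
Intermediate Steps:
(Q*11)*(-(6 - 4)) = (-40*11)*(-(6 - 4)) = -(-440)*2 = -440*(-2) = 880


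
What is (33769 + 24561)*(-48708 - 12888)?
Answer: -3592894680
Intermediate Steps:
(33769 + 24561)*(-48708 - 12888) = 58330*(-61596) = -3592894680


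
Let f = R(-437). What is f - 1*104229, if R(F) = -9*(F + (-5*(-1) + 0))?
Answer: -100341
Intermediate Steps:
R(F) = -45 - 9*F (R(F) = -9*(F + (5 + 0)) = -9*(F + 5) = -9*(5 + F) = -45 - 9*F)
f = 3888 (f = -45 - 9*(-437) = -45 + 3933 = 3888)
f - 1*104229 = 3888 - 1*104229 = 3888 - 104229 = -100341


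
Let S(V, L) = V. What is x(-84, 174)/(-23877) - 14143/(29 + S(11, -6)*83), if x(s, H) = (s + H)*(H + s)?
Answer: -38369179/2499126 ≈ -15.353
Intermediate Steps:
x(s, H) = (H + s)² (x(s, H) = (H + s)*(H + s) = (H + s)²)
x(-84, 174)/(-23877) - 14143/(29 + S(11, -6)*83) = (174 - 84)²/(-23877) - 14143/(29 + 11*83) = 90²*(-1/23877) - 14143/(29 + 913) = 8100*(-1/23877) - 14143/942 = -900/2653 - 14143*1/942 = -900/2653 - 14143/942 = -38369179/2499126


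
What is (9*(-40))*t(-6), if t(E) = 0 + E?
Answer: 2160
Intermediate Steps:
t(E) = E
(9*(-40))*t(-6) = (9*(-40))*(-6) = -360*(-6) = 2160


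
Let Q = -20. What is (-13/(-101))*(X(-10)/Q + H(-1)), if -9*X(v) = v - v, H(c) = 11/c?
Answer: -143/101 ≈ -1.4158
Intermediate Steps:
X(v) = 0 (X(v) = -(v - v)/9 = -⅑*0 = 0)
(-13/(-101))*(X(-10)/Q + H(-1)) = (-13/(-101))*(0/(-20) + 11/(-1)) = (-13*(-1/101))*(0*(-1/20) + 11*(-1)) = 13*(0 - 11)/101 = (13/101)*(-11) = -143/101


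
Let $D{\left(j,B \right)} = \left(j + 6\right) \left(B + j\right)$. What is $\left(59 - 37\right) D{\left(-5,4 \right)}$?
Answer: $-22$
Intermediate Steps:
$D{\left(j,B \right)} = \left(6 + j\right) \left(B + j\right)$
$\left(59 - 37\right) D{\left(-5,4 \right)} = \left(59 - 37\right) \left(\left(-5\right)^{2} + 6 \cdot 4 + 6 \left(-5\right) + 4 \left(-5\right)\right) = 22 \left(25 + 24 - 30 - 20\right) = 22 \left(-1\right) = -22$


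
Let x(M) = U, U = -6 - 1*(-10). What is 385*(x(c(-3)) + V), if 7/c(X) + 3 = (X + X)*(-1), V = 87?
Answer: 35035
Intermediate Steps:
c(X) = 7/(-3 - 2*X) (c(X) = 7/(-3 + (X + X)*(-1)) = 7/(-3 + (2*X)*(-1)) = 7/(-3 - 2*X))
U = 4 (U = -6 + 10 = 4)
x(M) = 4
385*(x(c(-3)) + V) = 385*(4 + 87) = 385*91 = 35035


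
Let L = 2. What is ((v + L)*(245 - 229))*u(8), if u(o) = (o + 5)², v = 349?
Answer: 949104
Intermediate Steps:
u(o) = (5 + o)²
((v + L)*(245 - 229))*u(8) = ((349 + 2)*(245 - 229))*(5 + 8)² = (351*16)*13² = 5616*169 = 949104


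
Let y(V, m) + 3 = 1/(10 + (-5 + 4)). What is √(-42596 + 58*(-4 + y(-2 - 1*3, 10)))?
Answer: 4*I*√24185/3 ≈ 207.35*I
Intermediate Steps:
y(V, m) = -26/9 (y(V, m) = -3 + 1/(10 + (-5 + 4)) = -3 + 1/(10 - 1) = -3 + 1/9 = -3 + ⅑ = -26/9)
√(-42596 + 58*(-4 + y(-2 - 1*3, 10))) = √(-42596 + 58*(-4 - 26/9)) = √(-42596 + 58*(-62/9)) = √(-42596 - 3596/9) = √(-386960/9) = 4*I*√24185/3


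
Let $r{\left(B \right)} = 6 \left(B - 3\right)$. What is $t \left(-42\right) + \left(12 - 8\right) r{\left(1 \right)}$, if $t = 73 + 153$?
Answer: $-9540$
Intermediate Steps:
$t = 226$
$r{\left(B \right)} = -18 + 6 B$ ($r{\left(B \right)} = 6 \left(-3 + B\right) = -18 + 6 B$)
$t \left(-42\right) + \left(12 - 8\right) r{\left(1 \right)} = 226 \left(-42\right) + \left(12 - 8\right) \left(-18 + 6 \cdot 1\right) = -9492 + 4 \left(-18 + 6\right) = -9492 + 4 \left(-12\right) = -9492 - 48 = -9540$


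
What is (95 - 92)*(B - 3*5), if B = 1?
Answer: -42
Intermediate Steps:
(95 - 92)*(B - 3*5) = (95 - 92)*(1 - 3*5) = 3*(1 - 15) = 3*(-14) = -42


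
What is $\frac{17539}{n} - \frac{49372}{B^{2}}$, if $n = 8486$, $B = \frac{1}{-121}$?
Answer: $- \frac{6134151348133}{8486} \approx -7.2286 \cdot 10^{8}$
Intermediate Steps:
$B = - \frac{1}{121} \approx -0.0082645$
$\frac{17539}{n} - \frac{49372}{B^{2}} = \frac{17539}{8486} - \frac{49372}{\left(- \frac{1}{121}\right)^{2}} = 17539 \cdot \frac{1}{8486} - 49372 \frac{1}{\frac{1}{14641}} = \frac{17539}{8486} - 722855452 = - \frac{6134151348133}{8486}$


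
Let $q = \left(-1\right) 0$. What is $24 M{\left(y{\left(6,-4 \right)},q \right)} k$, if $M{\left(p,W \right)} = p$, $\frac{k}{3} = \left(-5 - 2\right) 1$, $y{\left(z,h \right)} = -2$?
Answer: $1008$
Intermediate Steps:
$q = 0$
$k = -21$ ($k = 3 \left(-5 - 2\right) 1 = 3 \left(\left(-7\right) 1\right) = 3 \left(-7\right) = -21$)
$24 M{\left(y{\left(6,-4 \right)},q \right)} k = 24 \left(-2\right) \left(-21\right) = \left(-48\right) \left(-21\right) = 1008$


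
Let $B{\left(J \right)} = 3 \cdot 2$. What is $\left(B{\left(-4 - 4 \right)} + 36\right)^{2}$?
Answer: $1764$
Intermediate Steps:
$B{\left(J \right)} = 6$
$\left(B{\left(-4 - 4 \right)} + 36\right)^{2} = \left(6 + 36\right)^{2} = 42^{2} = 1764$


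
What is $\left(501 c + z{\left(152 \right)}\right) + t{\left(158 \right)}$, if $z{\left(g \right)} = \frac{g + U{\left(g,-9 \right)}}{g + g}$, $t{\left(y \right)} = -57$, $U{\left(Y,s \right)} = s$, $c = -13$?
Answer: $- \frac{1997137}{304} \approx -6569.5$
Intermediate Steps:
$z{\left(g \right)} = \frac{-9 + g}{2 g}$ ($z{\left(g \right)} = \frac{g - 9}{g + g} = \frac{-9 + g}{2 g}$)
$\left(501 c + z{\left(152 \right)}\right) + t{\left(158 \right)} = \left(501 \left(-13\right) + \frac{-9 + 152}{2 \cdot 152}\right) - 57 = \left(-6513 + \frac{1}{2} \cdot \frac{1}{152} \cdot 143\right) - 57 = \left(-6513 + \frac{143}{304}\right) - 57 = - \frac{1979809}{304} - 57 = - \frac{1997137}{304}$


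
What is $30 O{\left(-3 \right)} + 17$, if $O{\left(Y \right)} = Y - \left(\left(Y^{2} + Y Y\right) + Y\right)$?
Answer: $-523$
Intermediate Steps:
$O{\left(Y \right)} = - 2 Y^{2}$ ($O{\left(Y \right)} = Y - \left(\left(Y^{2} + Y^{2}\right) + Y\right) = Y - \left(2 Y^{2} + Y\right) = Y - \left(Y + 2 Y^{2}\right) = - 2 Y^{2}$)
$30 O{\left(-3 \right)} + 17 = 30 \left(- 2 \left(-3\right)^{2}\right) + 17 = 30 \left(\left(-2\right) 9\right) + 17 = 30 \left(-18\right) + 17 = -540 + 17 = -523$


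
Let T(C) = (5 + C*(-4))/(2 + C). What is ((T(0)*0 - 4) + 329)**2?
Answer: 105625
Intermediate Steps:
T(C) = (5 - 4*C)/(2 + C)
((T(0)*0 - 4) + 329)**2 = ((((5 - 4*0)/(2 + 0))*0 - 4) + 329)**2 = ((((5 + 0)/2)*0 - 4) + 329)**2 = ((((1/2)*5)*0 - 4) + 329)**2 = (((5/2)*0 - 4) + 329)**2 = ((0 - 4) + 329)**2 = (-4 + 329)**2 = 325**2 = 105625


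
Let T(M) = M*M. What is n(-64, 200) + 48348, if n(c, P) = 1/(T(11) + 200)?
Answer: 15519709/321 ≈ 48348.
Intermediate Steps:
T(M) = M**2
n(c, P) = 1/321 (n(c, P) = 1/(11**2 + 200) = 1/(121 + 200) = 1/321)
n(-64, 200) + 48348 = 1/321 + 48348 = 15519709/321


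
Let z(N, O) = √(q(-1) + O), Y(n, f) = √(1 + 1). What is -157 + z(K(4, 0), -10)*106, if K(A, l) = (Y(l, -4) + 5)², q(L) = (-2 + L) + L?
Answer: -157 + 106*I*√14 ≈ -157.0 + 396.62*I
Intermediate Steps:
Y(n, f) = √2
q(L) = -2 + 2*L
K(A, l) = (5 + √2)² (K(A, l) = (√2 + 5)² = (5 + √2)²)
z(N, O) = √(-4 + O) (z(N, O) = √((-2 + 2*(-1)) + O) = √((-2 - 2) + O) = √(-4 + O))
-157 + z(K(4, 0), -10)*106 = -157 + √(-4 - 10)*106 = -157 + √(-14)*106 = -157 + (I*√14)*106 = -157 + 106*I*√14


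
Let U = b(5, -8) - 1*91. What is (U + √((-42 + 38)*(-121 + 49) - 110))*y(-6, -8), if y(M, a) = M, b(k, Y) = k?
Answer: 516 - 6*√178 ≈ 435.95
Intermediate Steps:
U = -86 (U = 5 - 1*91 = 5 - 91 = -86)
(U + √((-42 + 38)*(-121 + 49) - 110))*y(-6, -8) = (-86 + √((-42 + 38)*(-121 + 49) - 110))*(-6) = (-86 + √(-4*(-72) - 110))*(-6) = (-86 + √(288 - 110))*(-6) = (-86 + √178)*(-6) = 516 - 6*√178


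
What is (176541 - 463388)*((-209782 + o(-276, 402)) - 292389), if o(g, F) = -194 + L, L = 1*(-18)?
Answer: 144107056401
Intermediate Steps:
L = -18
o(g, F) = -212 (o(g, F) = -194 - 18 = -212)
(176541 - 463388)*((-209782 + o(-276, 402)) - 292389) = (176541 - 463388)*((-209782 - 212) - 292389) = -286847*(-209994 - 292389) = -286847*(-502383) = 144107056401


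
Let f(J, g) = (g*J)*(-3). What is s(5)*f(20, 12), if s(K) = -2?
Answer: 1440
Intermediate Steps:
f(J, g) = -3*J*g (f(J, g) = (J*g)*(-3) = -3*J*g)
s(5)*f(20, 12) = -(-6)*20*12 = -2*(-720) = 1440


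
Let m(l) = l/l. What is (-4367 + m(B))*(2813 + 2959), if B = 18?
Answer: -25200552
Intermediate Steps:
m(l) = 1
(-4367 + m(B))*(2813 + 2959) = (-4367 + 1)*(2813 + 2959) = -4366*5772 = -25200552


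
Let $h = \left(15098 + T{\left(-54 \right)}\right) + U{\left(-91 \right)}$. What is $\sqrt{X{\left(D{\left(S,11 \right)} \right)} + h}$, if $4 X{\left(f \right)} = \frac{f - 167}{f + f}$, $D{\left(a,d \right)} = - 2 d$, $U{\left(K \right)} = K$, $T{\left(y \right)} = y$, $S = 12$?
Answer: $\frac{\sqrt{28951087}}{44} \approx 122.29$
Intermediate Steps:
$X{\left(f \right)} = \frac{-167 + f}{8 f}$ ($X{\left(f \right)} = \frac{\left(f - 167\right) \frac{1}{f + f}}{4} = \frac{\left(-167 + f\right) \frac{1}{2 f}}{4} = \frac{\frac{1}{2} \frac{1}{f} \left(-167 + f\right)}{4} = \frac{-167 + f}{8 f}$)
$h = 14953$ ($h = \left(15098 - 54\right) - 91 = 15044 - 91 = 14953$)
$\sqrt{X{\left(D{\left(S,11 \right)} \right)} + h} = \sqrt{\frac{-167 - 22}{8 \left(\left(-2\right) 11\right)} + 14953} = \sqrt{\frac{-167 - 22}{8 \left(-22\right)} + 14953} = \sqrt{\frac{1}{8} \left(- \frac{1}{22}\right) \left(-189\right) + 14953} = \sqrt{\frac{189}{176} + 14953} = \sqrt{\frac{2631917}{176}} = \frac{\sqrt{28951087}}{44}$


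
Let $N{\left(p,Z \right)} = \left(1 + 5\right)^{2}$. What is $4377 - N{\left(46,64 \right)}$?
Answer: $4341$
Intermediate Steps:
$N{\left(p,Z \right)} = 36$ ($N{\left(p,Z \right)} = 6^{2} = 36$)
$4377 - N{\left(46,64 \right)} = 4377 - 36 = 4341$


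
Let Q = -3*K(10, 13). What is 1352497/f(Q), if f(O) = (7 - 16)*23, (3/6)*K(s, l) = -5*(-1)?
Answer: -1352497/207 ≈ -6533.8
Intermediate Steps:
K(s, l) = 10 (K(s, l) = 2*(-5*(-1)) = 2*5 = 10)
Q = -30 (Q = -3*10 = -30)
f(O) = -207 (f(O) = -9*23 = -207)
1352497/f(Q) = 1352497/(-207) = 1352497*(-1/207) = -1352497/207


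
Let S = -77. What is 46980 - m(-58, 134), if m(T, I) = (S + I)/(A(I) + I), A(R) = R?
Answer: 12590583/268 ≈ 46980.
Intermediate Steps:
m(T, I) = (-77 + I)/(2*I) (m(T, I) = (-77 + I)/(I + I) = (-77 + I)/((2*I)) = (-77 + I)*(1/(2*I)) = (-77 + I)/(2*I))
46980 - m(-58, 134) = 46980 - (-77 + 134)/(2*134) = 46980 - 57/(2*134) = 46980 - 1*57/268 = 46980 - 57/268 = 12590583/268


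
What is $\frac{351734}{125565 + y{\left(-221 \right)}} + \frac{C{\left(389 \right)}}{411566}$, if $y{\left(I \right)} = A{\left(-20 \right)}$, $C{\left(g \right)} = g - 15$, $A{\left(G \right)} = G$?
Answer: $\frac{72404354637}{25835026735} \approx 2.8026$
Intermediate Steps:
$C{\left(g \right)} = -15 + g$ ($C{\left(g \right)} = g - 15 = -15 + g$)
$y{\left(I \right)} = -20$
$\frac{351734}{125565 + y{\left(-221 \right)}} + \frac{C{\left(389 \right)}}{411566} = \frac{351734}{125565 - 20} + \frac{-15 + 389}{411566} = \frac{351734}{125545} + 374 \cdot \frac{1}{411566} = 351734 \cdot \frac{1}{125545} + \frac{187}{205783} = \frac{351734}{125545} + \frac{187}{205783} = \frac{72404354637}{25835026735}$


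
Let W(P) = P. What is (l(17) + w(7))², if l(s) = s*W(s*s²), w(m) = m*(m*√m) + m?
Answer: 6976943591 + 8185744*√7 ≈ 6.9986e+9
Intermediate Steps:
w(m) = m + m^(5/2) (w(m) = m*m^(3/2) + m = m^(5/2) + m = m + m^(5/2))
l(s) = s⁴ (l(s) = s*(s*s²) = s*s³ = s⁴)
(l(17) + w(7))² = (17⁴ + (7 + 7^(5/2)))² = (83521 + (7 + 49*√7))² = (83528 + 49*√7)²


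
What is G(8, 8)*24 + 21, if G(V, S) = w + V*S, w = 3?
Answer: 1629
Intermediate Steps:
G(V, S) = 3 + S*V (G(V, S) = 3 + V*S = 3 + S*V)
G(8, 8)*24 + 21 = (3 + 8*8)*24 + 21 = (3 + 64)*24 + 21 = 67*24 + 21 = 1608 + 21 = 1629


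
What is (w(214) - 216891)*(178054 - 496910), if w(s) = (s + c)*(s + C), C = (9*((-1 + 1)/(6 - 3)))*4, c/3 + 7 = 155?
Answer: 24258245624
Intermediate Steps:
c = 444 (c = -21 + 3*155 = -21 + 465 = 444)
C = 0 (C = (9*(0/3))*4 = (9*(0*(⅓)))*4 = (9*0)*4 = 0*4 = 0)
w(s) = s*(444 + s) (w(s) = (s + 444)*(s + 0) = (444 + s)*s = s*(444 + s))
(w(214) - 216891)*(178054 - 496910) = (214*(444 + 214) - 216891)*(178054 - 496910) = (214*658 - 216891)*(-318856) = (140812 - 216891)*(-318856) = -76079*(-318856) = 24258245624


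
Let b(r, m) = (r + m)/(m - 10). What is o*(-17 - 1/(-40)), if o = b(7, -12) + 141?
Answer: -2109653/880 ≈ -2397.3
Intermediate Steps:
b(r, m) = (m + r)/(-10 + m)
o = 3107/22 (o = (-12 + 7)/(-10 - 12) + 141 = -5/(-22) + 141 = -1/22*(-5) + 141 = 5/22 + 141 = 3107/22 ≈ 141.23)
o*(-17 - 1/(-40)) = 3107*(-17 - 1/(-40))/22 = 3107*(-17 - 1*(-1/40))/22 = 3107*(-17 + 1/40)/22 = (3107/22)*(-679/40) = -2109653/880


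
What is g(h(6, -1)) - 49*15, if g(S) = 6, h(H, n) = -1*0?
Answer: -729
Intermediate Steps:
h(H, n) = 0
g(h(6, -1)) - 49*15 = 6 - 49*15 = 6 - 735 = -729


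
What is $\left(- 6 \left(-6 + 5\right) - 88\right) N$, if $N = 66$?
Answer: $-5412$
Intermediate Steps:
$\left(- 6 \left(-6 + 5\right) - 88\right) N = \left(- 6 \left(-6 + 5\right) - 88\right) 66 = \left(\left(-6\right) \left(-1\right) - 88\right) 66 = \left(6 - 88\right) 66 = \left(-82\right) 66 = -5412$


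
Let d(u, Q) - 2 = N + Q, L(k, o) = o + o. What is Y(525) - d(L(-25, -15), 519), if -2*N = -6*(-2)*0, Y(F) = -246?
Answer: -767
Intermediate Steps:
L(k, o) = 2*o
N = 0 (N = -(-6*(-2))*0/2 = -6*0 = -1/2*0 = 0)
d(u, Q) = 2 + Q (d(u, Q) = 2 + (0 + Q) = 2 + Q)
Y(525) - d(L(-25, -15), 519) = -246 - (2 + 519) = -246 - 1*521 = -246 - 521 = -767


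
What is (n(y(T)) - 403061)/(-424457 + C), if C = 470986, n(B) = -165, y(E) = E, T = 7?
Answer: -403226/46529 ≈ -8.6661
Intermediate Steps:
(n(y(T)) - 403061)/(-424457 + C) = (-165 - 403061)/(-424457 + 470986) = -403226/46529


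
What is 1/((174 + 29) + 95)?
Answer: 1/298 ≈ 0.0033557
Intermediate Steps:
1/((174 + 29) + 95) = 1/(203 + 95) = 1/298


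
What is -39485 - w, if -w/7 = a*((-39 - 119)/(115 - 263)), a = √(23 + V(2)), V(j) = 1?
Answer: -39485 + 553*√6/37 ≈ -39448.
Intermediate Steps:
a = 2*√6 (a = √(23 + 1) = √24 = 2*√6 ≈ 4.8990)
w = -553*√6/37 (w = -7*2*√6*(-39 - 119)/(115 - 263) = -7*2*√6*(-158/(-148)) = -7*2*√6*(-158*(-1/148)) = -7*2*√6*79/74 = -553*√6/37 ≈ -36.610)
-39485 - w = -39485 - (-553)*√6/37 = -39485 + 553*√6/37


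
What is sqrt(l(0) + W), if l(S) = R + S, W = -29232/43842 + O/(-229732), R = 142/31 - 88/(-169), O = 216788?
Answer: sqrt(99851328837567333361221)/169124161193 ≈ 1.8684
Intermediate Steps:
R = 26726/5239 (R = 142*(1/31) - 88*(-1/169) = 142/31 + 88/169 = 26726/5239 ≈ 5.1014)
W = -675831055/419662931 (W = -29232/43842 + 216788/(-229732) = -29232*1/43842 + 216788*(-1/229732) = -4872/7307 - 54197/57433 = -675831055/419662931 ≈ -1.6104)
l(S) = 26726/5239 + S
sqrt(l(0) + W) = sqrt((26726/5239 + 0) - 675831055/419662931) = sqrt(26726/5239 - 675831055/419662931) = sqrt(7675232596761/2198614095509) = sqrt(99851328837567333361221)/169124161193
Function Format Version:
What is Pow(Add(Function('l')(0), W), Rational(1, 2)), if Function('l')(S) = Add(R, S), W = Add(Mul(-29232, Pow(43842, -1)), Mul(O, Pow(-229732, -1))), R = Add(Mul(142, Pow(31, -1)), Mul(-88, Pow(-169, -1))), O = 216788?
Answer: Mul(Rational(1, 169124161193), Pow(99851328837567333361221, Rational(1, 2))) ≈ 1.8684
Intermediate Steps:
R = Rational(26726, 5239) (R = Add(Mul(142, Rational(1, 31)), Mul(-88, Rational(-1, 169))) = Add(Rational(142, 31), Rational(88, 169)) = Rational(26726, 5239) ≈ 5.1014)
W = Rational(-675831055, 419662931) (W = Add(Mul(-29232, Pow(43842, -1)), Mul(216788, Pow(-229732, -1))) = Add(Mul(-29232, Rational(1, 43842)), Mul(216788, Rational(-1, 229732))) = Add(Rational(-4872, 7307), Rational(-54197, 57433)) = Rational(-675831055, 419662931) ≈ -1.6104)
Function('l')(S) = Add(Rational(26726, 5239), S)
Pow(Add(Function('l')(0), W), Rational(1, 2)) = Pow(Add(Add(Rational(26726, 5239), 0), Rational(-675831055, 419662931)), Rational(1, 2)) = Pow(Add(Rational(26726, 5239), Rational(-675831055, 419662931)), Rational(1, 2)) = Pow(Rational(7675232596761, 2198614095509), Rational(1, 2)) = Mul(Rational(1, 169124161193), Pow(99851328837567333361221, Rational(1, 2)))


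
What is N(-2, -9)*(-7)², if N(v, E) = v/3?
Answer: -98/3 ≈ -32.667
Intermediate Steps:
N(v, E) = v/3 (N(v, E) = v*(⅓) = v/3)
N(-2, -9)*(-7)² = ((⅓)*(-2))*(-7)² = -⅔*49 = -98/3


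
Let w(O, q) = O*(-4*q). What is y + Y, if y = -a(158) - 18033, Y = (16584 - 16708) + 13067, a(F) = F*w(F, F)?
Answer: 15772158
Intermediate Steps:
w(O, q) = -4*O*q
a(F) = -4*F³ (a(F) = F*(-4*F*F) = F*(-4*F²) = -4*F³)
Y = 12943 (Y = -124 + 13067 = 12943)
y = 15759215 (y = -(-4)*158³ - 18033 = -(-4)*3944312 - 18033 = -1*(-15777248) - 18033 = 15777248 - 18033 = 15759215)
y + Y = 15759215 + 12943 = 15772158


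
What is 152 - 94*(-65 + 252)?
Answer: -17426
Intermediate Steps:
152 - 94*(-65 + 252) = 152 - 94*187 = 152 - 17578 = -17426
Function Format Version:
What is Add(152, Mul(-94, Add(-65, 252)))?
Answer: -17426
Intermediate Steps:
Add(152, Mul(-94, Add(-65, 252))) = Add(152, Mul(-94, 187)) = Add(152, -17578) = -17426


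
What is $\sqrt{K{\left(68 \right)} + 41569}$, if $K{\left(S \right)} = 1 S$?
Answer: $\sqrt{41637} \approx 204.05$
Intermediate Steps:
$K{\left(S \right)} = S$
$\sqrt{K{\left(68 \right)} + 41569} = \sqrt{68 + 41569} = \sqrt{41637}$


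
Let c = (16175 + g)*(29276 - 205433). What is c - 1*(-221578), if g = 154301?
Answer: -30030319154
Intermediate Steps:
c = -30030540732 (c = (16175 + 154301)*(29276 - 205433) = 170476*(-176157) = -30030540732)
c - 1*(-221578) = -30030540732 - 1*(-221578) = -30030540732 + 221578 = -30030319154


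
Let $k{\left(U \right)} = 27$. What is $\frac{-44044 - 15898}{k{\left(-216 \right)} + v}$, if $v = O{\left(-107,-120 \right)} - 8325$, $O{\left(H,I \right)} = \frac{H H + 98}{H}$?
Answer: $\frac{6413794}{899433} \approx 7.1309$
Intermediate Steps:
$O{\left(H,I \right)} = \frac{98 + H^{2}}{H}$ ($O{\left(H,I \right)} = \frac{H^{2} + 98}{H} = \frac{98 + H^{2}}{H}$)
$v = - \frac{902322}{107}$ ($v = \left(-107 + \frac{98}{-107}\right) - 8325 = \left(-107 + 98 \left(- \frac{1}{107}\right)\right) - 8325 = \left(-107 - \frac{98}{107}\right) - 8325 = - \frac{11547}{107} - 8325 = - \frac{902322}{107} \approx -8432.9$)
$\frac{-44044 - 15898}{k{\left(-216 \right)} + v} = \frac{-44044 - 15898}{27 - \frac{902322}{107}} = - \frac{59942}{- \frac{899433}{107}} = \left(-59942\right) \left(- \frac{107}{899433}\right) = \frac{6413794}{899433}$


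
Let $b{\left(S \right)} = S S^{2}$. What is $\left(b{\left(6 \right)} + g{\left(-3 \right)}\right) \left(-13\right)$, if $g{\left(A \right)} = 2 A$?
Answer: $-2730$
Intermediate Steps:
$b{\left(S \right)} = S^{3}$
$\left(b{\left(6 \right)} + g{\left(-3 \right)}\right) \left(-13\right) = \left(6^{3} + 2 \left(-3\right)\right) \left(-13\right) = \left(216 - 6\right) \left(-13\right) = 210 \left(-13\right) = -2730$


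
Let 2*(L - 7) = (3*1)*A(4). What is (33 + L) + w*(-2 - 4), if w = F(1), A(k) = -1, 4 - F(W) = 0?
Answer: 29/2 ≈ 14.500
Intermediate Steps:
F(W) = 4 (F(W) = 4 - 1*0 = 4 + 0 = 4)
w = 4
L = 11/2 (L = 7 + ((3*1)*(-1))/2 = 7 + (3*(-1))/2 = 7 + (½)*(-3) = 7 - 3/2 = 11/2 ≈ 5.5000)
(33 + L) + w*(-2 - 4) = (33 + 11/2) + 4*(-2 - 4) = 77/2 + 4*(-6) = 77/2 - 24 = 29/2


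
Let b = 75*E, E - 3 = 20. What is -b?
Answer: -1725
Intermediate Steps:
E = 23 (E = 3 + 20 = 23)
b = 1725 (b = 75*23 = 1725)
-b = -1*1725 = -1725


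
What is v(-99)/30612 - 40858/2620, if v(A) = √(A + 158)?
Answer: -20429/1310 + √59/30612 ≈ -15.594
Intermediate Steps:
v(A) = √(158 + A)
v(-99)/30612 - 40858/2620 = √(158 - 99)/30612 - 40858/2620 = √59*(1/30612) - 40858*1/2620 = √59/30612 - 20429/1310 = -20429/1310 + √59/30612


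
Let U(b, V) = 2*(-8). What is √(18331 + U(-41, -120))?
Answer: 3*√2035 ≈ 135.33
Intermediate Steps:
U(b, V) = -16
√(18331 + U(-41, -120)) = √(18331 - 16) = √18315 = 3*√2035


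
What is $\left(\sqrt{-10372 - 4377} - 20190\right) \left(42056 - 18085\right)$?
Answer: $-483974490 + 167797 i \sqrt{301} \approx -4.8397 \cdot 10^{8} + 2.9112 \cdot 10^{6} i$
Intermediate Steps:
$\left(\sqrt{-10372 - 4377} - 20190\right) \left(42056 - 18085\right) = \left(\sqrt{-14749} - 20190\right) 23971 = \left(7 i \sqrt{301} - 20190\right) 23971 = \left(-20190 + 7 i \sqrt{301}\right) 23971 = -483974490 + 167797 i \sqrt{301}$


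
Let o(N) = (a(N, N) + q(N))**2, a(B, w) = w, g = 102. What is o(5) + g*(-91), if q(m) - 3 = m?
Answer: -9113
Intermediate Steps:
q(m) = 3 + m
o(N) = (3 + 2*N)**2 (o(N) = (N + (3 + N))**2 = (3 + 2*N)**2)
o(5) + g*(-91) = (3 + 2*5)**2 + 102*(-91) = (3 + 10)**2 - 9282 = 13**2 - 9282 = 169 - 9282 = -9113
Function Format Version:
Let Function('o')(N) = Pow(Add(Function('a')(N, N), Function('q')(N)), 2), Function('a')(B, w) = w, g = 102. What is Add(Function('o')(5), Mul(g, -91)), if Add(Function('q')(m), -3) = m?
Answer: -9113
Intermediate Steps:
Function('q')(m) = Add(3, m)
Function('o')(N) = Pow(Add(3, Mul(2, N)), 2) (Function('o')(N) = Pow(Add(N, Add(3, N)), 2) = Pow(Add(3, Mul(2, N)), 2))
Add(Function('o')(5), Mul(g, -91)) = Add(Pow(Add(3, Mul(2, 5)), 2), Mul(102, -91)) = Add(Pow(Add(3, 10), 2), -9282) = Add(Pow(13, 2), -9282) = Add(169, -9282) = -9113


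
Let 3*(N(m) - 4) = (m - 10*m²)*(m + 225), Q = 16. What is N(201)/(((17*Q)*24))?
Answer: -28670437/3264 ≈ -8783.8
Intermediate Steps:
N(m) = 4 + (225 + m)*(m - 10*m²)/3 (N(m) = 4 + ((m - 10*m²)*(m + 225))/3 = 4 + ((m - 10*m²)*(225 + m))/3 = 4 + ((225 + m)*(m - 10*m²))/3 = 4 + (225 + m)*(m - 10*m²)/3)
N(201)/(((17*Q)*24)) = (4 + 75*201 - 2249/3*201² - 10/3*201³)/(((17*16)*24)) = (4 + 15075 - 2249/3*40401 - 10/3*8120601)/((272*24)) = (4 + 15075 - 30287283 - 27068670)/6528 = -57340874*1/6528 = -28670437/3264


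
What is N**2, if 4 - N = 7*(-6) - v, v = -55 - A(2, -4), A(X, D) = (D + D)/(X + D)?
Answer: 169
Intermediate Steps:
A(X, D) = 2*D/(D + X) (A(X, D) = (2*D)/(D + X) = 2*D/(D + X))
v = -59 (v = -55 - 2*(-4)/(-4 + 2) = -55 - 2*(-4)/(-2) = -55 - 2*(-4)*(-1)/2 = -55 - 1*4 = -55 - 4 = -59)
N = -13 (N = 4 - (7*(-6) - 1*(-59)) = 4 - (-42 + 59) = 4 - 1*17 = 4 - 17 = -13)
N**2 = (-13)**2 = 169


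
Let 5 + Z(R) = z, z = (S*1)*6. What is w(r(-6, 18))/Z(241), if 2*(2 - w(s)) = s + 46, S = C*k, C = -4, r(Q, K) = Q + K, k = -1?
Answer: -27/19 ≈ -1.4211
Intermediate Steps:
r(Q, K) = K + Q
S = 4 (S = -4*(-1) = 4)
z = 24 (z = (4*1)*6 = 4*6 = 24)
w(s) = -21 - s/2 (w(s) = 2 - (s + 46)/2 = 2 - (46 + s)/2 = 2 + (-23 - s/2) = -21 - s/2)
Z(R) = 19 (Z(R) = -5 + 24 = 19)
w(r(-6, 18))/Z(241) = (-21 - (18 - 6)/2)/19 = (-21 - ½*12)*(1/19) = (-21 - 6)*(1/19) = -27*1/19 = -27/19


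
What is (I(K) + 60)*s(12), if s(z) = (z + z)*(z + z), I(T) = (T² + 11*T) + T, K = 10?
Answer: 161280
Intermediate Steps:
I(T) = T² + 12*T
s(z) = 4*z² (s(z) = (2*z)*(2*z) = 4*z²)
(I(K) + 60)*s(12) = (10*(12 + 10) + 60)*(4*12²) = (10*22 + 60)*(4*144) = (220 + 60)*576 = 280*576 = 161280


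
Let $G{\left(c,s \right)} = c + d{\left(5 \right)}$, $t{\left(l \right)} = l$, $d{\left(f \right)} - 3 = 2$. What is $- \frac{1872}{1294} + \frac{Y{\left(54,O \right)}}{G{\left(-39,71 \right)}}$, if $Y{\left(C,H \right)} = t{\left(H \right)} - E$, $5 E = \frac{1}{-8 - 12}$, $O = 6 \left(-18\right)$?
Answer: $\frac{3804553}{2199800} \approx 1.7295$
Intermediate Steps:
$d{\left(f \right)} = 5$ ($d{\left(f \right)} = 3 + 2 = 5$)
$O = -108$
$G{\left(c,s \right)} = 5 + c$ ($G{\left(c,s \right)} = c + 5 = 5 + c$)
$E = - \frac{1}{100}$ ($E = \frac{1}{5 \left(-8 - 12\right)} = \frac{1}{5 \left(-20\right)} = \frac{1}{5} \left(- \frac{1}{20}\right) = - \frac{1}{100} \approx -0.01$)
$Y{\left(C,H \right)} = \frac{1}{100} + H$ ($Y{\left(C,H \right)} = H - - \frac{1}{100} = H + \frac{1}{100} = \frac{1}{100} + H$)
$- \frac{1872}{1294} + \frac{Y{\left(54,O \right)}}{G{\left(-39,71 \right)}} = - \frac{1872}{1294} + \frac{\frac{1}{100} - 108}{5 - 39} = \left(-1872\right) \frac{1}{1294} - \frac{10799}{100 \left(-34\right)} = - \frac{936}{647} - - \frac{10799}{3400} = - \frac{936}{647} + \frac{10799}{3400} = \frac{3804553}{2199800}$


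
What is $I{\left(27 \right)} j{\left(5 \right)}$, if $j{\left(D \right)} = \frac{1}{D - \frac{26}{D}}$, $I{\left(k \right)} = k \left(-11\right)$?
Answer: $1485$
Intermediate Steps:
$I{\left(k \right)} = - 11 k$
$I{\left(27 \right)} j{\left(5 \right)} = \left(-11\right) 27 \frac{5}{-26 + 5^{2}} = - 297 \frac{5}{-26 + 25} = - 297 \frac{5}{-1} = - 297 \cdot 5 \left(-1\right) = \left(-297\right) \left(-5\right) = 1485$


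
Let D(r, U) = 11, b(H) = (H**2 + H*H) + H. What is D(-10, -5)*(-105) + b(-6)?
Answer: -1089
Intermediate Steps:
b(H) = H + 2*H**2 (b(H) = (H**2 + H**2) + H = 2*H**2 + H = H + 2*H**2)
D(-10, -5)*(-105) + b(-6) = 11*(-105) - 6*(1 + 2*(-6)) = -1155 - 6*(1 - 12) = -1155 - 6*(-11) = -1155 + 66 = -1089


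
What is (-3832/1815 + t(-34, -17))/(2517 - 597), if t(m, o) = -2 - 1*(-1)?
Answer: -5647/3484800 ≈ -0.0016205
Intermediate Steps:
t(m, o) = -1 (t(m, o) = -2 + 1 = -1)
(-3832/1815 + t(-34, -17))/(2517 - 597) = (-3832/1815 - 1)/(2517 - 597) = (-3832*1/1815 - 1)/1920 = (-3832/1815 - 1)*(1/1920) = -5647/1815*1/1920 = -5647/3484800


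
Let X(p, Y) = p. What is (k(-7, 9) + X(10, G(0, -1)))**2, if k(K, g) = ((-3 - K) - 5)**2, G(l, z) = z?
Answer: 121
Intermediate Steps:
k(K, g) = (-8 - K)**2
(k(-7, 9) + X(10, G(0, -1)))**2 = ((8 - 7)**2 + 10)**2 = (1**2 + 10)**2 = (1 + 10)**2 = 11**2 = 121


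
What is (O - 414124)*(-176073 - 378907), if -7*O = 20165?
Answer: 1620004934340/7 ≈ 2.3143e+11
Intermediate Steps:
O = -20165/7 (O = -⅐*20165 = -20165/7 ≈ -2880.7)
(O - 414124)*(-176073 - 378907) = (-20165/7 - 414124)*(-176073 - 378907) = -2919033/7*(-554980) = 1620004934340/7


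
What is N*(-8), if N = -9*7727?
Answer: 556344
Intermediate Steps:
N = -69543
N*(-8) = -69543*(-8) = 556344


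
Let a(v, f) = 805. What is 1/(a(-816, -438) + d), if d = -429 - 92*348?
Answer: -1/31640 ≈ -3.1606e-5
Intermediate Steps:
d = -32445 (d = -429 - 32016 = -32445)
1/(a(-816, -438) + d) = 1/(805 - 32445) = 1/(-31640) = -1/31640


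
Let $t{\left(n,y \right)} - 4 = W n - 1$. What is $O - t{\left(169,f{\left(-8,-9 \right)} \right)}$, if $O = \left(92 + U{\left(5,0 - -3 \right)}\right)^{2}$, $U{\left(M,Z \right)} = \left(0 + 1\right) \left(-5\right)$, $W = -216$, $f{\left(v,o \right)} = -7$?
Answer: $44070$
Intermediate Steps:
$U{\left(M,Z \right)} = -5$ ($U{\left(M,Z \right)} = 1 \left(-5\right) = -5$)
$t{\left(n,y \right)} = 3 - 216 n$ ($t{\left(n,y \right)} = 4 - \left(1 + 216 n\right) = 3 - 216 n$)
$O = 7569$ ($O = \left(92 - 5\right)^{2} = 87^{2} = 7569$)
$O - t{\left(169,f{\left(-8,-9 \right)} \right)} = 7569 - \left(3 - 36504\right) = 7569 - -36501 = 7569 + 36501 = 44070$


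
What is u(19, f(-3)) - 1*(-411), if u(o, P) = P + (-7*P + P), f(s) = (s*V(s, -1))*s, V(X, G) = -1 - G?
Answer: 411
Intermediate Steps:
f(s) = 0 (f(s) = (s*(-1 - 1*(-1)))*s = (s*(-1 + 1))*s = (s*0)*s = 0*s = 0)
u(o, P) = -5*P (u(o, P) = P - 6*P = -5*P)
u(19, f(-3)) - 1*(-411) = -5*0 - 1*(-411) = 0 + 411 = 411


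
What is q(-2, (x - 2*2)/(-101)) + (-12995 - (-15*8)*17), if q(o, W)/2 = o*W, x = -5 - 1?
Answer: -1106495/101 ≈ -10955.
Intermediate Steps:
x = -6
q(o, W) = 2*W*o (q(o, W) = 2*(o*W) = 2*(W*o) = 2*W*o)
q(-2, (x - 2*2)/(-101)) + (-12995 - (-15*8)*17) = 2*((-6 - 2*2)/(-101))*(-2) + (-12995 - (-15*8)*17) = 2*((-6 - 4)*(-1/101))*(-2) + (-12995 - (-120)*17) = 2*(-10*(-1/101))*(-2) + (-12995 - 1*(-2040)) = 2*(10/101)*(-2) + (-12995 + 2040) = -40/101 - 10955 = -1106495/101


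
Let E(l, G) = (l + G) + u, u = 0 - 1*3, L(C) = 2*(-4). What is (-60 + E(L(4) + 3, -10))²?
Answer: 6084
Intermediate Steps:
L(C) = -8
u = -3 (u = 0 - 3 = -3)
E(l, G) = -3 + G + l (E(l, G) = (l + G) - 3 = (G + l) - 3 = -3 + G + l)
(-60 + E(L(4) + 3, -10))² = (-60 + (-3 - 10 + (-8 + 3)))² = (-60 + (-3 - 10 - 5))² = (-60 - 18)² = (-78)² = 6084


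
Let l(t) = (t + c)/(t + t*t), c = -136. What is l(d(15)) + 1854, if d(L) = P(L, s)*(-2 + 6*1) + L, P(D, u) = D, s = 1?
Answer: 10567739/5700 ≈ 1854.0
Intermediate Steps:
d(L) = 5*L (d(L) = L*(-2 + 6*1) + L = L*(-2 + 6) + L = L*4 + L = 4*L + L = 5*L)
l(t) = (-136 + t)/(t + t²) (l(t) = (t - 136)/(t + t*t) = (-136 + t)/(t + t²))
l(d(15)) + 1854 = (-136 + 5*15)/(((5*15))*(1 + 5*15)) + 1854 = (-136 + 75)/(75*(1 + 75)) + 1854 = (1/75)*(-61)/76 + 1854 = (1/75)*(1/76)*(-61) + 1854 = -61/5700 + 1854 = 10567739/5700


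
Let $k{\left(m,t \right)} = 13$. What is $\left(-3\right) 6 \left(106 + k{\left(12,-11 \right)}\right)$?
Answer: $-2142$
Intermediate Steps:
$\left(-3\right) 6 \left(106 + k{\left(12,-11 \right)}\right) = \left(-3\right) 6 \left(106 + 13\right) = \left(-18\right) 119 = -2142$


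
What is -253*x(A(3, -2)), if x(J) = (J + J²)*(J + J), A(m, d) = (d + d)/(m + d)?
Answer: 24288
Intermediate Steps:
A(m, d) = 2*d/(d + m) (A(m, d) = (2*d)/(d + m) = 2*d/(d + m))
x(J) = 2*J*(J + J²) (x(J) = (J + J²)*(2*J) = 2*J*(J + J²))
-253*x(A(3, -2)) = -506*(2*(-2)/(-2 + 3))²*(1 + 2*(-2)/(-2 + 3)) = -506*(2*(-2)/1)²*(1 + 2*(-2)/1) = -506*(2*(-2)*1)²*(1 + 2*(-2)*1) = -506*(-4)²*(1 - 4) = -506*16*(-3) = -253*(-96) = 24288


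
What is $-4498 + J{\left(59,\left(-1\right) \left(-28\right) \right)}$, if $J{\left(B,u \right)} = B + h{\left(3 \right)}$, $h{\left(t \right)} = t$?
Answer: $-4436$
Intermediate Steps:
$J{\left(B,u \right)} = 3 + B$ ($J{\left(B,u \right)} = B + 3 = 3 + B$)
$-4498 + J{\left(59,\left(-1\right) \left(-28\right) \right)} = -4498 + \left(3 + 59\right) = -4498 + 62 = -4436$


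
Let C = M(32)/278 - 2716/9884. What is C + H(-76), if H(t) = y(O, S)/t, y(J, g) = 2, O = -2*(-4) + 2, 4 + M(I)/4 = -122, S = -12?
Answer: -3941749/1864546 ≈ -2.1141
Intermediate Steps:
M(I) = -504 (M(I) = -16 + 4*(-122) = -16 - 488 = -504)
O = 10 (O = 8 + 2 = 10)
C = -102439/49067 (C = -504/278 - 2716/9884 = -504*1/278 - 2716*1/9884 = -252/139 - 97/353 = -102439/49067 ≈ -2.0877)
H(t) = 2/t
C + H(-76) = -102439/49067 + 2/(-76) = -102439/49067 + 2*(-1/76) = -102439/49067 - 1/38 = -3941749/1864546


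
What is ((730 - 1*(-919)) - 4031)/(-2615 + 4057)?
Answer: -1191/721 ≈ -1.6519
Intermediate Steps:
((730 - 1*(-919)) - 4031)/(-2615 + 4057) = ((730 + 919) - 4031)/1442 = (1649 - 4031)*(1/1442) = -2382*1/1442 = -1191/721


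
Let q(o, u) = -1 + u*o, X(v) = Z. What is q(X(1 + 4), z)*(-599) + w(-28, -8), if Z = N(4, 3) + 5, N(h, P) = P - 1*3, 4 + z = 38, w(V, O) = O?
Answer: -101239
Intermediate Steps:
z = 34 (z = -4 + 38 = 34)
N(h, P) = -3 + P (N(h, P) = P - 3 = -3 + P)
Z = 5 (Z = (-3 + 3) + 5 = 0 + 5 = 5)
X(v) = 5
q(o, u) = -1 + o*u
q(X(1 + 4), z)*(-599) + w(-28, -8) = (-1 + 5*34)*(-599) - 8 = (-1 + 170)*(-599) - 8 = 169*(-599) - 8 = -101231 - 8 = -101239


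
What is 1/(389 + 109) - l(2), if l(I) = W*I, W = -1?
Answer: 997/498 ≈ 2.0020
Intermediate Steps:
l(I) = -I
1/(389 + 109) - l(2) = 1/(389 + 109) - (-1)*2 = 1/498 - 1*(-2) = 1/498 + 2 = 997/498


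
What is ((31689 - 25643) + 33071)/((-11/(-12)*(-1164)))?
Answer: -39117/1067 ≈ -36.661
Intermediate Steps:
((31689 - 25643) + 33071)/((-11/(-12)*(-1164))) = (6046 + 33071)/((-11*(-1/12)*(-1164))) = 39117/(((11/12)*(-1164))) = 39117/(-1067) = 39117*(-1/1067) = -39117/1067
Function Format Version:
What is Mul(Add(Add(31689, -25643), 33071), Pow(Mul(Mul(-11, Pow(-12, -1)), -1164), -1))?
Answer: Rational(-39117, 1067) ≈ -36.661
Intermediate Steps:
Mul(Add(Add(31689, -25643), 33071), Pow(Mul(Mul(-11, Pow(-12, -1)), -1164), -1)) = Mul(Add(6046, 33071), Pow(Mul(Mul(-11, Rational(-1, 12)), -1164), -1)) = Mul(39117, Pow(Mul(Rational(11, 12), -1164), -1)) = Mul(39117, Pow(-1067, -1)) = Mul(39117, Rational(-1, 1067)) = Rational(-39117, 1067)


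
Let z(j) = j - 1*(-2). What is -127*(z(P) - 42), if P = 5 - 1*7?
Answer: 5334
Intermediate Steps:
P = -2 (P = 5 - 7 = -2)
z(j) = 2 + j (z(j) = j + 2 = 2 + j)
-127*(z(P) - 42) = -127*((2 - 2) - 42) = -127*(0 - 42) = -127*(-42) = 5334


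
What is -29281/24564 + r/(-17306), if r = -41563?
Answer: 2888857/2388228 ≈ 1.2096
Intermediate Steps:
-29281/24564 + r/(-17306) = -29281/24564 - 41563/(-17306) = -29281*1/24564 - 41563*(-1/17306) = -329/276 + 41563/17306 = 2888857/2388228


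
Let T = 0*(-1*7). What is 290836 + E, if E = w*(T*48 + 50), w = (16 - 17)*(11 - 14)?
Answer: 290986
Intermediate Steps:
T = 0 (T = 0*(-7) = 0)
w = 3 (w = -1*(-3) = 3)
E = 150 (E = 3*(0*48 + 50) = 3*(0 + 50) = 3*50 = 150)
290836 + E = 290836 + 150 = 290986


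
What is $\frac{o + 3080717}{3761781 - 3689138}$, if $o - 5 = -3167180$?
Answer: $- \frac{86458}{72643} \approx -1.1902$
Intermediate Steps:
$o = -3167175$ ($o = 5 - 3167180 = -3167175$)
$\frac{o + 3080717}{3761781 - 3689138} = \frac{-3167175 + 3080717}{3761781 - 3689138} = - \frac{86458}{72643}$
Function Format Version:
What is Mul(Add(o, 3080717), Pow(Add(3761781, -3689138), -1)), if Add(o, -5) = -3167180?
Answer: Rational(-86458, 72643) ≈ -1.1902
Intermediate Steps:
o = -3167175 (o = Add(5, -3167180) = -3167175)
Mul(Add(o, 3080717), Pow(Add(3761781, -3689138), -1)) = Mul(Add(-3167175, 3080717), Pow(Add(3761781, -3689138), -1)) = Mul(-86458, Pow(72643, -1)) = Mul(-86458, Rational(1, 72643)) = Rational(-86458, 72643)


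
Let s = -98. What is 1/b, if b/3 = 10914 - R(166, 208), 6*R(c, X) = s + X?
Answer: 1/32687 ≈ 3.0593e-5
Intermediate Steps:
R(c, X) = -49/3 + X/6 (R(c, X) = (-98 + X)/6 = -49/3 + X/6)
b = 32687 (b = 3*(10914 - (-49/3 + (1/6)*208)) = 3*(10914 - (-49/3 + 104/3)) = 3*(10914 - 1*55/3) = 3*(10914 - 55/3) = 3*(32687/3) = 32687)
1/b = 1/32687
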